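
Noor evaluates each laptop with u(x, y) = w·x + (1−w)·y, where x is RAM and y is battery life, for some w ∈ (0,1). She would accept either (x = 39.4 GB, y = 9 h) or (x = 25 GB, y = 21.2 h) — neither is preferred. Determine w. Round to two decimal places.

w = 0.46

u(39.4,9) = u(25,21.2) means w·39.4 + (1−w)·9 = w·25 + (1−w)·21.2.
Rearranging, 14.4·w − 12.2·(1−w) = 0.
Hence w = 12.2/(14.4+12.2) = 12.2/26.6 = 0.46.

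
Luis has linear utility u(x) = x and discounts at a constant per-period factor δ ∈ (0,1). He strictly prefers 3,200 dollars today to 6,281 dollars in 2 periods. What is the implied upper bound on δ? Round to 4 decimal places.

Comparing present values: 3200 > δ^2·6281.
Hence δ^2 < 3200/6281 = 0.50947, and x ↦ x^(1/2) is increasing on (0,∞).
δ < 0.50947^(1/2) = 0.7138.

δ < 0.7138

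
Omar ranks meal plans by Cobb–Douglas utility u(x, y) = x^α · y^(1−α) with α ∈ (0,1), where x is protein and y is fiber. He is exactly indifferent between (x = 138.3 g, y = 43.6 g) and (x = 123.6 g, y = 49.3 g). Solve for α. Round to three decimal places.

The Cobb–Douglas utilities coincide, so 138.3^α·43.6^(1−α) = 123.6^α·49.3^(1−α).
Taking logs: α·ln 138.3 + (1−α)·ln 43.6 = α·ln 123.6 + (1−α)·ln 49.3, i.e. α·0.112375 = (1−α)·0.122867.
So α/(1−α) = (0.122867)/(0.112375) = 1.093366, and α = 1.093366/2.093366 ≈ 0.522.

α ≈ 0.522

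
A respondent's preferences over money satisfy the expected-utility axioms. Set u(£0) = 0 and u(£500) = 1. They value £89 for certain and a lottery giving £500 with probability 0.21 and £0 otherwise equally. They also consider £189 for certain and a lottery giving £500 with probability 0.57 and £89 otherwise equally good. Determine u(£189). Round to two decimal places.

0.66

From the first indifference, u(£89) = 0.21·u(£500) + 0.79·u(£0) = 0.21·1 + 0.79·0 = 0.21.
The second indifference gives u(£189) = 0.57·u(£500) + 0.43·u(£89) = 0.57·1.00 + 0.43·0.21 = 0.6603.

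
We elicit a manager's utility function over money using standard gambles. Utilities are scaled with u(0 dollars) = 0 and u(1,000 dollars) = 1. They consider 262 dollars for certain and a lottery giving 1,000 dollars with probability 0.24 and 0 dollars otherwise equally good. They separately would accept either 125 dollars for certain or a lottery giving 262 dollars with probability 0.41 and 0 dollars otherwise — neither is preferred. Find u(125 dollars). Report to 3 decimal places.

First, u(262 dollars) = 0.24·u(1,000 dollars) + 0.76·u(0 dollars) = 0.24.
Then u(125 dollars) = 0.41·u(262 dollars) + 0.59·u(0 dollars) = 0.41·0.24 + 0.59·0.00 = 0.0984.

0.098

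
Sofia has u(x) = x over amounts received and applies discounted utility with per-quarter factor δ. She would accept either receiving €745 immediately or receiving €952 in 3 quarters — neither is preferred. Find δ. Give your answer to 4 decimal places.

Equating discounted utilities: u(745) = δ^3·u(952) ⇒ δ^3 = u(745)/u(952).
With u(x) = x: δ^3 = 745/952 = 0.78256.
So δ = 0.78256^(1/3) ≈ 0.9215.

δ ≈ 0.9215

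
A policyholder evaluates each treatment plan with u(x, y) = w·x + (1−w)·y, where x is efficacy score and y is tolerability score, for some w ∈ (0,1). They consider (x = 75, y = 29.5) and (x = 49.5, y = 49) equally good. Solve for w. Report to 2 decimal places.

w = 0.43

Indifference: w·75 + (1−w)·29.5 = w·49.5 + (1−w)·49.
w·(75−49.5) = (1−w)·(49−29.5), i.e. w·25.5 = (1−w)·19.5.
So w/(1−w) = 19.5/25.5 = 0.7647, giving w = 19.5/(25.5+19.5) = 0.43.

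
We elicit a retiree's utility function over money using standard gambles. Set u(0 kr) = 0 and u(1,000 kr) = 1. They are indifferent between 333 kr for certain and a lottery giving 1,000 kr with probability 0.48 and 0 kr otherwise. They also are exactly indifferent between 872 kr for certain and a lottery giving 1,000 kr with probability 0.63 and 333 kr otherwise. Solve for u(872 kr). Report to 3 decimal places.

The first gamble pins u(333 kr): it must equal 0.48·1 + 0.52·0 = 0.48.
The second indifference gives u(872 kr) = 0.63·u(1,000 kr) + 0.37·u(333 kr) = 0.63·1.00 + 0.37·0.48 = 0.8076.

0.808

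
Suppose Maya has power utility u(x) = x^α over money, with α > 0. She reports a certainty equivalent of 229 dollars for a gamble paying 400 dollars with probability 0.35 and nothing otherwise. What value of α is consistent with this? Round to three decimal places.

Since u(0) = 0, the lottery's EU is 0.35·400^α.
Indifference: 229^α = 0.35·400^α, so (229/400)^α = 0.35.
α = ln(0.35) / ln(229/400) = -1.049822/-0.557743 ≈ 1.882.

α ≈ 1.882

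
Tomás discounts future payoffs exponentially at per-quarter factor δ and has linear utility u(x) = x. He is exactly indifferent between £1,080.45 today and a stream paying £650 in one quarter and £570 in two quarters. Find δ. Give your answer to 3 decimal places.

δ ≈ 0.920

Present value of the stream is 650·δ + 570·δ². Indifference gives 650δ + 570δ² = 1080.45.
Rearranged: 570δ² + 650δ − 1080.45 = 0.
δ = (−650 + √(650² + 4·570·1080.45)) / (2·570) = (−650 + √2885926.00) / 1140 ≈ 0.920.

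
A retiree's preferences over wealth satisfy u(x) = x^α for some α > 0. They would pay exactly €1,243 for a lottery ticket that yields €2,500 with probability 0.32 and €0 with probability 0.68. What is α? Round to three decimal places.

Since u(0) = 0, the lottery's EU is 0.32·2500^α.
Equating: 1243^α = 0.32·2500^α, i.e. 0.4972^α = 0.32.
Taking logs: α·ln(1243/2500) = ln(0.32), so α = -1.139434 / -0.698763 ≈ 1.631.

α ≈ 1.631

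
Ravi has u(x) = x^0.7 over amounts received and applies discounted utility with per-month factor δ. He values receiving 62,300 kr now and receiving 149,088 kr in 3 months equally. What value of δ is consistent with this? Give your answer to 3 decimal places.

δ ≈ 0.816

Equating discounted utilities: u(62300) = δ^3·u(149088) ⇒ δ^3 = u(62300)/u(149088).
With u(x) = x^0.7: δ^3 = 62300^0.7/149088^0.7 = (62300/149088)^0.7 = 0.54291.
So δ = 0.54291^(1/3) ≈ 0.816.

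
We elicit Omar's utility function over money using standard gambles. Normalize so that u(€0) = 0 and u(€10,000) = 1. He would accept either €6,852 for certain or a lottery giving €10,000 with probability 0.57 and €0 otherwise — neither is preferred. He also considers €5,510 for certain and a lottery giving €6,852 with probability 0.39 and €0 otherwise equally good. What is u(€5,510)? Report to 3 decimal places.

0.222

First, u(€6,852) = 0.57·u(€10,000) + 0.43·u(€0) = 0.57.
Chaining: u(€5,510) = 0.39·0.57 + 0.61·0.00 = 0.2223.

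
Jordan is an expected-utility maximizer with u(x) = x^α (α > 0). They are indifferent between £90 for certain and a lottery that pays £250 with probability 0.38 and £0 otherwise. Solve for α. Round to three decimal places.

α ≈ 0.947

The lottery's expected utility is 0.38·u(250) + 0.62·u(0) = 0.38·250^α (since u(0) = 0 for α > 0).
Indifference: 90^α = 0.38·250^α, so (90/250)^α = 0.38.
Taking logs: α·ln(90/250) = ln(0.38), so α = -0.967584 / -1.021651 ≈ 0.947.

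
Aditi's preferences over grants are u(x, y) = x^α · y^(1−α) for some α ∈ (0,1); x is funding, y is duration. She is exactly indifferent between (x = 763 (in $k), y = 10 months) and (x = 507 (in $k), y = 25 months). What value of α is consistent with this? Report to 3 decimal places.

Indifference: 763^α · 10^(1−α) = 507^α · 25^(1−α).
(763/507)^α = (25/10)^(1−α); take logs: α·ln(763/507) = (1−α)·ln(25/10), i.e. α·0.408747 = (1−α)·0.916291.
With A = 0.408747 and B = 0.916291: α·A = (1−α)·B, so α = B/(A+B) = 0.916291/1.325038 ≈ 0.692.

α ≈ 0.692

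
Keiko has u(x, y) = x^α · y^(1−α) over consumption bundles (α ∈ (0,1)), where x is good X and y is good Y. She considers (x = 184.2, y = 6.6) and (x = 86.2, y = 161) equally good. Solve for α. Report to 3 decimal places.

α ≈ 0.808

Set the two utilities equal: 184.2^α·6.6^(1−α) = 86.2^α·161^(1−α).
Taking logs: α·ln 184.2 + (1−α)·ln 6.6 = α·ln 86.2 + (1−α)·ln 161, i.e. α·0.759352 = (1−α)·3.194335.
With A = 0.759352 and B = 3.194335: α·A = (1−α)·B, so α = B/(A+B) = 3.194335/3.953687 ≈ 0.808.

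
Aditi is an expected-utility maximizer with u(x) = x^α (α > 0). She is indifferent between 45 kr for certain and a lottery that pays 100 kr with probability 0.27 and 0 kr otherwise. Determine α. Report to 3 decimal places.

EU(lottery) = 0.27·100^α + 0.73·0 = 0.27·100^α.
Setting u(45) equal to that: 45^α = 0.27·100^α ⇒ (45/100)^α = 0.27.
α = ln(0.27) / ln(45/100) = -1.309333/-0.798508 ≈ 1.640.

α ≈ 1.640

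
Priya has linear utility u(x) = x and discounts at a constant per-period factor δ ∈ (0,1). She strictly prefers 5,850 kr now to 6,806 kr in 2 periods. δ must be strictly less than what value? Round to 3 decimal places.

δ < 0.927

Comparing present values: 5850 > δ^2·6806.
So δ^2 < 5850/6806 = 0.85954; taking the square root of both positive sides preserves the inequality.
δ < (5850/6806)^(1/2) ≈ 0.927.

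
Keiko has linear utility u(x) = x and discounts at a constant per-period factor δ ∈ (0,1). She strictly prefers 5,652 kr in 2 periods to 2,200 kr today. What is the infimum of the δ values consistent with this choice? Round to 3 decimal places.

δ > 0.624

The preference means 2200 < δ^2·5652.
Dividing by 5652: δ^2 > 0.38924. Both sides are positive, so the square root keeps the direction.
δ > (2200/5652)^(1/2) ≈ 0.624.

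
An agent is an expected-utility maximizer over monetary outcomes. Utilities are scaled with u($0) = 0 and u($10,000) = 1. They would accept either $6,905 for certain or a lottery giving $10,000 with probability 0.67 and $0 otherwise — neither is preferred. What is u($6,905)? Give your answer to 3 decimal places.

By the standard-gamble method, u($6,905) is just the indifference probability on the best outcome: 0.67.

0.670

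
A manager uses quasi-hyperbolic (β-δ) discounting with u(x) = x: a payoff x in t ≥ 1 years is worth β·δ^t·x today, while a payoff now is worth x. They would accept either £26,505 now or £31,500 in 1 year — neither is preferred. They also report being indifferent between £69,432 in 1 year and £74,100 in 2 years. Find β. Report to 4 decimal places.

β ≈ 0.8980

The second indifference involves only future payoffs, so β cancels: β·δ^1·69432 = β·δ^2·74100, giving δ = 69432/74100 = 0.93700.
Substituting δ into 26505 = β·δ·31500: β = 26505/(29515.628) ≈ 0.8980.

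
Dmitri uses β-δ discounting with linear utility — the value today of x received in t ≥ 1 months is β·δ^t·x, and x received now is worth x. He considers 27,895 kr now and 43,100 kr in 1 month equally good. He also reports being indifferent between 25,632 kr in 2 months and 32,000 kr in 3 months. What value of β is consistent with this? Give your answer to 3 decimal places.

Both payoffs in the second observation are in the future, so β drops out: δ^2·25632 = δ^3·32000 ⇒ δ = 25632/32000 = 0.80100.
Substituting δ into 27895 = β·δ·43100: β = 27895/(34523.100) ≈ 0.808.

β ≈ 0.808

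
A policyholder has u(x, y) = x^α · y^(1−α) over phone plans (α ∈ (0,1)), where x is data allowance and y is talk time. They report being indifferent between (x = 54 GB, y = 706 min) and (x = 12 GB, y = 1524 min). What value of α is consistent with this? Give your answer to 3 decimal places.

α ≈ 0.338

Set the two utilities equal: 54^α·706^(1−α) = 12^α·1524^(1−α).
Rearrange to (54/12)^α = (1524/706)^(1−α) and take logs: α·1.504077 = (1−α)·0.769478.
With A = 1.504077 and B = 0.769478: α·A = (1−α)·B, so α = B/(A+B) = 0.769478/2.273555 ≈ 0.338.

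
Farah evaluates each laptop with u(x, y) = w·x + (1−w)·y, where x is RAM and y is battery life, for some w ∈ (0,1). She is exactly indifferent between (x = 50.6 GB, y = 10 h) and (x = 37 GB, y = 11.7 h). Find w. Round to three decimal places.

Equating utilities: w·50.6 + (1−w)·10 = w·37 + (1−w)·11.7.
Rearranging, 13.6·w − 1.7·(1−w) = 0.
So w/(1−w) = 1.7/13.6 = 0.1250, giving w = 1.7/(13.6+1.7) = 0.111.

w = 0.111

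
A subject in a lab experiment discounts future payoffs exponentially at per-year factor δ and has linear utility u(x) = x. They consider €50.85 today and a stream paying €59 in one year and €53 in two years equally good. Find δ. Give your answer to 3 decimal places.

Equating present values: 50.85 = 59δ + 53δ².
So 53δ² + 59δ − 50.85 = 0.
δ = (−59 + √(59² + 4·53·50.85)) / (2·53) = (−59 + √14261.20) / 106 ≈ 0.570.

δ ≈ 0.570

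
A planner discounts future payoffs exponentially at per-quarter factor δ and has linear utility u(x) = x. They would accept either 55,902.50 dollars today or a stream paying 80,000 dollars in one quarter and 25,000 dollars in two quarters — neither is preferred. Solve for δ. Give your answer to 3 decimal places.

Present value of the stream is 80000·δ + 25000·δ². Indifference gives 80000δ + 25000δ² = 55902.50.
That is, 25000δ² + 80000δ − 55902.50 = 0, a quadratic in δ.
δ = (−80000 + √(80000² + 4·25000·55902.50)) / (2·25000) = (−80000 + √11990250000.00) / 50000 ≈ 0.590.

δ ≈ 0.590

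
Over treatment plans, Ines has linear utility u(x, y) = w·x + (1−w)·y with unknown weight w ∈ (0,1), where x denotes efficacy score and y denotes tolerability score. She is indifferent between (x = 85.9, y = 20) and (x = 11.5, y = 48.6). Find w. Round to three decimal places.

w = 0.278

u(85.9,20) = u(11.5,48.6) means w·85.9 + (1−w)·20 = w·11.5 + (1−w)·48.6.
Collecting terms: w·74.4 = (1−w)·28.6.
The marginal rate of substitution is 28.6/74.4, so w = 28.6/(74.4+28.6) = 0.278.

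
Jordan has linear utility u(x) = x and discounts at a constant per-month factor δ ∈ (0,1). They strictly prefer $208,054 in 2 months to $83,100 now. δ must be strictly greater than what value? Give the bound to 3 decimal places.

Comparing present values: 83100 < δ^2·208054.
Hence δ^2 > 83100/208054 = 0.39942, and x ↦ x^(1/2) is increasing on (0,∞).
δ > (83100/208054)^(1/2) ≈ 0.632.

δ > 0.632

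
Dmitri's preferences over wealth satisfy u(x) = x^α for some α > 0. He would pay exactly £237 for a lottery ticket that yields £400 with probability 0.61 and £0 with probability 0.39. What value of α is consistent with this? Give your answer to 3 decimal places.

α ≈ 0.944

The lottery's expected utility is 0.61·u(400) + 0.39·u(0) = 0.61·400^α (since u(0) = 0 for α > 0).
Equating: 237^α = 0.61·400^α, i.e. 0.5925^α = 0.61.
Take logs: α = ln 0.61 / ln(237/400) ≈ 0.94439.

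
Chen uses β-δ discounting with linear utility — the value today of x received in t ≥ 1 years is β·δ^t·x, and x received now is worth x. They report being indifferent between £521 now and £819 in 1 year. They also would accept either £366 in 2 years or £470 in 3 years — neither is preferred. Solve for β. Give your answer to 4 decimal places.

β ≈ 0.8169

Both payoffs in the second observation are in the future, so β drops out: δ^2·366 = δ^3·470 ⇒ δ = 366/470 = 0.77872.
The first indifference: 521 = β·δ·819, so β = 521/(δ·819) = 521/(0.77872·819) ≈ 0.8169.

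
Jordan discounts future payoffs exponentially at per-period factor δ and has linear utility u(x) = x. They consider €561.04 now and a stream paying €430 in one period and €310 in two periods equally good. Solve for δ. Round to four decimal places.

δ ≈ 0.8200

Present value of the stream is 430·δ + 310·δ². Indifference gives 430δ + 310δ² = 561.04.
So 310δ² + 430δ − 561.04 = 0.
The positive root is δ = [−430 + √(430² + 4·310·561.04)] / (2·310) = (−430 + 938.397)/620 ≈ 0.8200.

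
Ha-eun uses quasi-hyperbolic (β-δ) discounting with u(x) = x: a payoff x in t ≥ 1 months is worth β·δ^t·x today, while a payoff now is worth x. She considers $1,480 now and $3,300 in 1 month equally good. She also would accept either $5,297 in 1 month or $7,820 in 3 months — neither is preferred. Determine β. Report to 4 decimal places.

The second indifference involves only future payoffs, so β cancels: β·δ^1·5297 = β·δ^3·7820, giving δ^2 = 5297/7820 = 0.67737, so δ = 0.82302.
Now use the now-vs-future pair: 1480 = β·δ·3300 gives β = 1480/(0.82302·3300) ≈ 0.5449.

β ≈ 0.5449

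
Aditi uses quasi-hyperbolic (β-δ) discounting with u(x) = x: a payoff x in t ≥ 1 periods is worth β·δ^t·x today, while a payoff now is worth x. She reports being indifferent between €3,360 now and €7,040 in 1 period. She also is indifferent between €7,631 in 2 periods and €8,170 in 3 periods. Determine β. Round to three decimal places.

The second indifference involves only future payoffs, so β cancels: β·δ^2·7631 = β·δ^3·8170, giving δ = 7631/8170 = 0.93403.
Now use the now-vs-future pair: 3360 = β·δ·7040 gives β = 3360/(0.93403·7040) ≈ 0.511.

β ≈ 0.511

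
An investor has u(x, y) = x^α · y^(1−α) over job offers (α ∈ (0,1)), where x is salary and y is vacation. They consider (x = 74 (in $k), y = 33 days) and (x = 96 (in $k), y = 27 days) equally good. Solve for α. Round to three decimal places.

α ≈ 0.435

Indifference: 74^α · 33^(1−α) = 96^α · 27^(1−α).
Rearrange to (74/96)^α = (27/33)^(1−α) and take logs: α·-0.260283 = (1−α)·-0.200671.
So α/(1−α) = (-0.200671)/(-0.260283) = 0.770972, and α = 0.770972/1.770972 ≈ 0.435.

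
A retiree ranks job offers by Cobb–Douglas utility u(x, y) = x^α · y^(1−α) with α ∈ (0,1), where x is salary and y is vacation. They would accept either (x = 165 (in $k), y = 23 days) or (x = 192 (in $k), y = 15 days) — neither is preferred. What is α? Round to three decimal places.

α ≈ 0.738

The Cobb–Douglas utilities coincide, so 165^α·23^(1−α) = 192^α·15^(1−α).
(165/192)^α = (15/23)^(1−α); take logs: α·ln(165/192) = (1−α)·ln(15/23), i.e. α·-0.151550 = (1−α)·-0.427444.
Thus α·(-0.578994) = -0.427444, so α = -0.427444/-0.578994 ≈ 0.738.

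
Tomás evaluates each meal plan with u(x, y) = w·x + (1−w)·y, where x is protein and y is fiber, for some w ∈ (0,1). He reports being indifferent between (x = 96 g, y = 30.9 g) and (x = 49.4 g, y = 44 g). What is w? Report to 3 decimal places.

w = 0.219

Equating utilities: w·96 + (1−w)·30.9 = w·49.4 + (1−w)·44.
Rearranging, 46.6·w − 13.1·(1−w) = 0.
The marginal rate of substitution is 13.1/46.6, so w = 13.1/(46.6+13.1) = 0.219.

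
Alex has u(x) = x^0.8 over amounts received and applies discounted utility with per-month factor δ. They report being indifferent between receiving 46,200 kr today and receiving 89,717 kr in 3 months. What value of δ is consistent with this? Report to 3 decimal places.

The payoff in 3 months is discounted by δ^3, so u(46200) = δ^3·u(89717) and δ^3 = u(46200)/u(89717).
Since u(x) = x^0.8, δ^3 = (46200/89717)^0.8 = 0.51495^0.8 = 0.58805.
Hence δ = (0.58805)^(1/3) = 0.83780.

δ ≈ 0.838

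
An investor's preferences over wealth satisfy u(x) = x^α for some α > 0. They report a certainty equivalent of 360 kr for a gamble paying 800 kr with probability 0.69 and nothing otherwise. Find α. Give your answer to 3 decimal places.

α ≈ 0.465

EU(lottery) = 0.69·800^α + 0.31·0 = 0.69·800^α.
Setting u(360) equal to that: 360^α = 0.69·800^α ⇒ (360/800)^α = 0.69.
Take logs: α = ln 0.69 / ln(360/800) ≈ 0.46470.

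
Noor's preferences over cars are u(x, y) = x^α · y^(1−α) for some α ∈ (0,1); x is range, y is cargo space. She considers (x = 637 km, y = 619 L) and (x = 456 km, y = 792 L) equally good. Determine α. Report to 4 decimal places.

α ≈ 0.4244

Set the two utilities equal: 637^α·619^(1−α) = 456^α·792^(1−α).
(637/456)^α = (792/619)^(1−α); take logs: α·ln(637/456) = (1−α)·ln(792/619), i.e. α·0.3342768 = (1−α)·0.2464561.
Thus α·(0.5807329) = 0.2464561, so α = 0.2464561/0.5807329 ≈ 0.4244.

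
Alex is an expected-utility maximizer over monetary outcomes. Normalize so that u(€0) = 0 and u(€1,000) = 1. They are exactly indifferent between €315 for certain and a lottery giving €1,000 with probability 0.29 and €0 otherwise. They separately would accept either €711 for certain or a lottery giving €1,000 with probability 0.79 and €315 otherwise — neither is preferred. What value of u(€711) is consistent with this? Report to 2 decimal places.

0.85

From the first indifference, u(€315) = 0.29·u(€1,000) + 0.71·u(€0) = 0.29·1 + 0.71·0 = 0.29.
Then u(€711) = 0.79·u(€1,000) + 0.21·u(€315) = 0.79·1.00 + 0.21·0.29 = 0.8509.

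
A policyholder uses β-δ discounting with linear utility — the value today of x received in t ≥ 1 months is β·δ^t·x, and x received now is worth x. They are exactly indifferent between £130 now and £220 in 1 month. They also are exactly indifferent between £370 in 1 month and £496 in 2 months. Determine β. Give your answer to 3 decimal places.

β ≈ 0.792

Both payoffs in the second observation are in the future, so β drops out: δ^1·370 = δ^2·496 ⇒ δ = 370/496 = 0.74597.
The first indifference: 130 = β·δ·220, so β = 130/(δ·220) = 130/(0.74597·220) ≈ 0.792.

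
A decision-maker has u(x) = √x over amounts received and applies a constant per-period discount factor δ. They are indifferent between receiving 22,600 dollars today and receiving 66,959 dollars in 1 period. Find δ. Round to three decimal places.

Equating discounted utilities: u(22600) = δ·u(66959) ⇒ δ = u(22600)/u(66959).
Since u(x) = √x, δ = √(22600/66959) = 0.58096.

δ ≈ 0.581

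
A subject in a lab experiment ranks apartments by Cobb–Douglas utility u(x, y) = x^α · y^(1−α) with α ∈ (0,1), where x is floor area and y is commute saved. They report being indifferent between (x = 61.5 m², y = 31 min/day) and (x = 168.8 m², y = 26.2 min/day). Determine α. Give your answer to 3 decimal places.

α ≈ 0.143

Indifference: 61.5^α · 31^(1−α) = 168.8^α · 26.2^(1−α).
Rearrange to (61.5/168.8)^α = (26.2/31)^(1−α) and take logs: α·-1.009677 = (1−α)·-0.168228.
So α/(1−α) = (-0.168228)/(-1.009677) = 0.166616, and α = 0.166616/1.166616 ≈ 0.143.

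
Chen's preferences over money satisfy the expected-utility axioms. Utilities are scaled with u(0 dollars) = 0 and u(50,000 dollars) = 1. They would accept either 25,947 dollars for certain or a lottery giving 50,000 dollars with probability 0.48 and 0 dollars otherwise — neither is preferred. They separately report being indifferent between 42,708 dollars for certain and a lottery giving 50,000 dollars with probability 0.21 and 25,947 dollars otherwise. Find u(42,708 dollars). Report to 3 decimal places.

0.589

From the first indifference, u(25,947 dollars) = 0.48·u(50,000 dollars) + 0.52·u(0 dollars) = 0.48·1 + 0.52·0 = 0.48.
The second indifference gives u(42,708 dollars) = 0.21·u(50,000 dollars) + 0.79·u(25,947 dollars) = 0.21·1.00 + 0.79·0.48 = 0.5892.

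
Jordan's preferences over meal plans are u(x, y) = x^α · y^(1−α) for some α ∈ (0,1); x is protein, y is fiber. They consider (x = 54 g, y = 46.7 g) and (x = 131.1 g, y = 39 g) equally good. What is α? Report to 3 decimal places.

The Cobb–Douglas utilities coincide, so 54^α·46.7^(1−α) = 131.1^α·39^(1−α).
(54/131.1)^α = (39/46.7)^(1−α); take logs: α·ln(54/131.1) = (1−α)·ln(39/46.7), i.e. α·-0.886976 = (1−α)·-0.180183.
With A = -0.886976 and B = -0.180183: α·A = (1−α)·B, so α = B/(A+B) = -0.180183/-1.067159 ≈ 0.169.

α ≈ 0.169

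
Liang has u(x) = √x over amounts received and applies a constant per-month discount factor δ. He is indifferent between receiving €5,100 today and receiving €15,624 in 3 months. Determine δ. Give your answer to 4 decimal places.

Equating discounted utilities: u(5100) = δ^3·u(15624) ⇒ δ^3 = u(5100)/u(15624).
Since u(x) = √x, δ^3 = √(5100/15624) = 0.57133.
Hence δ = (0.57133)^(1/3) = 0.829780.

δ ≈ 0.8298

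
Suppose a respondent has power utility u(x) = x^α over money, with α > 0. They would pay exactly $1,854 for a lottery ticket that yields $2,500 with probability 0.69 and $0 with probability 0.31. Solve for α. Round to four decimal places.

EU(lottery) = 0.69·2500^α + 0.31·0 = 0.69·2500^α.
Indifference: 1854^α = 0.69·2500^α, so (1854/2500)^α = 0.69.
Taking logs: α·ln(1854/2500) = ln(0.69), so α = -0.3710637 / -0.2989453 ≈ 1.2412.

α ≈ 1.2412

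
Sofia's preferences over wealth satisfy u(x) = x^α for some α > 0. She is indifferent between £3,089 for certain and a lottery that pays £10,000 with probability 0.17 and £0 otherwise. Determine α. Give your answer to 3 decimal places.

α ≈ 1.508

EU(lottery) = 0.17·10000^α + 0.83·0 = 0.17·10000^α.
Setting u(3089) equal to that: 3089^α = 0.17·10000^α ⇒ (3089/10000)^α = 0.17.
Taking logs: α·ln(3089/10000) = ln(0.17), so α = -1.771957 / -1.174738 ≈ 1.508.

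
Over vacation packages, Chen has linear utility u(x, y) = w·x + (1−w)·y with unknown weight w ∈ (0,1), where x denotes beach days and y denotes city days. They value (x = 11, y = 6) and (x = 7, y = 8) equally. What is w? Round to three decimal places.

w = 0.333

Indifference: w·11 + (1−w)·6 = w·7 + (1−w)·8.
Rearranging, 4·w − 2·(1−w) = 0.
So w/(1−w) = 2/4 = 0.5000, giving w = 2/(4+2) = 0.333.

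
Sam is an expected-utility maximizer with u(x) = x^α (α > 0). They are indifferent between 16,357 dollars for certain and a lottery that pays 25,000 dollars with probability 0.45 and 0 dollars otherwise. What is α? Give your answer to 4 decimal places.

The lottery's expected utility is 0.45·u(25000) + 0.55·u(0) = 0.45·25000^α (since u(0) = 0 for α > 0).
Indifference: 16357^α = 0.45·25000^α, so (16357/25000)^α = 0.45.
Taking logs: α·ln(16357/25000) = ln(0.45), so α = -0.7985077 / -0.4242199 ≈ 1.8823.

α ≈ 1.8823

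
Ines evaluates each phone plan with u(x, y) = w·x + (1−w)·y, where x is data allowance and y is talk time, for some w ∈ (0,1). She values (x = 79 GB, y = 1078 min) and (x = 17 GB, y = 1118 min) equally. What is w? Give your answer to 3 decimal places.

w = 0.392

u(79,1078) = u(17,1118) means w·79 + (1−w)·1078 = w·17 + (1−w)·1118.
Rearranging, 62·w − 40·(1−w) = 0.
The marginal rate of substitution is 40/62, so w = 40/(62+40) = 0.392.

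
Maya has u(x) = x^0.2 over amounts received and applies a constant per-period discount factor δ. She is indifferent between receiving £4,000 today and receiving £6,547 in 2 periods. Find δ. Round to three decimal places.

Equating discounted utilities: u(4000) = δ^2·u(6547) ⇒ δ^2 = u(4000)/u(6547).
With u(x) = x^0.2: δ^2 = 4000^0.2/6547^0.2 = (4000/6547)^0.2 = 0.90616.
Taking the square root: δ = 0.90616^(1/2) ≈ 0.952.

δ ≈ 0.952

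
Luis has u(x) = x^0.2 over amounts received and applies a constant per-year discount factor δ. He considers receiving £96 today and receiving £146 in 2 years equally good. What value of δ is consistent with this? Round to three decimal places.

δ ≈ 0.959

The payoff in 2 years is discounted by δ^2, so u(96) = δ^2·u(146) and δ^2 = u(96)/u(146).
Since u(x) = x^0.2, δ^2 = (96/146)^0.2 = 0.65753^0.2 = 0.91957.
Taking the square root: δ = 0.91957^(1/2) ≈ 0.959.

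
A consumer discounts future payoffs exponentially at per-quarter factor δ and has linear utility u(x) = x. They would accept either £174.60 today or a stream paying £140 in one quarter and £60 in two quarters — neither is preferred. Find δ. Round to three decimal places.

δ ≈ 0.900

The stream is worth 140δ + 60δ² today, so 140δ + 60δ² = 174.60.
Rearranged: 60δ² + 140δ − 174.60 = 0.
The positive root is δ = [−140 + √(140² + 4·60·174.60)] / (2·60) = (−140 + 248.000)/120 ≈ 0.900.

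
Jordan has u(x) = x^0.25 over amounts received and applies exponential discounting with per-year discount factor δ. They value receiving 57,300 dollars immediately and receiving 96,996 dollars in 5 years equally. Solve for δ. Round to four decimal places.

Equating discounted utilities: u(57300) = δ^5·u(96996) ⇒ δ^5 = u(57300)/u(96996).
Since u(x) = x^0.25, δ^5 = (57300/96996)^0.25 = 0.59075^0.25 = 0.87670.
Hence δ = (0.87670)^(1/5) = 0.974025.

δ ≈ 0.9740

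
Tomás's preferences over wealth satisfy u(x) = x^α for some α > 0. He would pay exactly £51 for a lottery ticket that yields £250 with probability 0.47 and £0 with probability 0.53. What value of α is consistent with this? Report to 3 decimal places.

α ≈ 0.475

EU(lottery) = 0.47·250^α + 0.53·0 = 0.47·250^α.
Equating: 51^α = 0.47·250^α, i.e. 0.2040^α = 0.47.
Take logs: α = ln 0.47 / ln(51/250) ≈ 0.47497.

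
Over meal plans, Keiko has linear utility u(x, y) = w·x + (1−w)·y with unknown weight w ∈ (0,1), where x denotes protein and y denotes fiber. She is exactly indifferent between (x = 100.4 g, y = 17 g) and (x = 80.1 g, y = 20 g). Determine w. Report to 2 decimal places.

w = 0.13

u(100.4,17) = u(80.1,20) means w·100.4 + (1−w)·17 = w·80.1 + (1−w)·20.
w·(100.4−80.1) = (1−w)·(20−17), i.e. w·20.3 = (1−w)·3.
So w/(1−w) = 3/20.3 = 0.1478, giving w = 3/(20.3+3) = 0.13.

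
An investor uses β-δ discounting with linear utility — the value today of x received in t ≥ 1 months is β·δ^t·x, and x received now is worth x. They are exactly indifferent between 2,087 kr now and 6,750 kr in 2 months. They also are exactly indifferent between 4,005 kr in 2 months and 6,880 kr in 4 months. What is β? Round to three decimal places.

β ≈ 0.531

The second indifference involves only future payoffs, so β cancels: β·δ^2·4005 = β·δ^4·6880, giving δ^2 = 4005/6880 = 0.58212, so δ = 0.76297.
The first indifference: 2087 = β·δ^2·6750, so β = 2087/(δ^2·6750) = 2087/(0.58212·6750) ≈ 0.531.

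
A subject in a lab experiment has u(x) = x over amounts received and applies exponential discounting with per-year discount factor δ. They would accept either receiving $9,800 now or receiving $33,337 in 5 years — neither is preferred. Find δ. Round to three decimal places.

The payoff in 5 years is discounted by δ^5, so u(9800) = δ^5·u(33337) and δ^5 = u(9800)/u(33337).
With u(x) = x: δ^5 = 9800/33337 = 0.29397.
Taking the 5th root: δ = 0.29397^(1/5) ≈ 0.783.

δ ≈ 0.783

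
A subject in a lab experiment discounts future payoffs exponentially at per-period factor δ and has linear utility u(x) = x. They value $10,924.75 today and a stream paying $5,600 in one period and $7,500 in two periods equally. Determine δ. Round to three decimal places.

δ ≈ 0.890

Present value of the stream is 5600·δ + 7500·δ². Indifference gives 5600δ + 7500δ² = 10924.75.
Rearranged: 7500δ² + 5600δ − 10924.75 = 0.
δ = (−5600 + √(5600² + 4·7500·10924.75)) / (2·7500) = (−5600 + √359102500.00) / 15000 ≈ 0.890.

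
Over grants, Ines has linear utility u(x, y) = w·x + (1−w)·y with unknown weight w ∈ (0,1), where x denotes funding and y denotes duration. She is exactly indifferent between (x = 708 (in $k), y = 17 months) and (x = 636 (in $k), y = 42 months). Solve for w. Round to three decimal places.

u(708,17) = u(636,42) means w·708 + (1−w)·17 = w·636 + (1−w)·42.
w·(708−636) = (1−w)·(42−17), i.e. w·72 = (1−w)·25.
So w/(1−w) = 25/72 = 0.3472, giving w = 25/(72+25) = 0.258.

w = 0.258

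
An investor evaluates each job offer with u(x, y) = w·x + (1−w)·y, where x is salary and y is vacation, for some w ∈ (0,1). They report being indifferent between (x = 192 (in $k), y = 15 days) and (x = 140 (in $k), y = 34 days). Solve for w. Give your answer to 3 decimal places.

Indifference: w·192 + (1−w)·15 = w·140 + (1−w)·34.
Rearranging, 52·w − 19·(1−w) = 0.
So w/(1−w) = 19/52 = 0.3654, giving w = 19/(52+19) = 0.268.

w = 0.268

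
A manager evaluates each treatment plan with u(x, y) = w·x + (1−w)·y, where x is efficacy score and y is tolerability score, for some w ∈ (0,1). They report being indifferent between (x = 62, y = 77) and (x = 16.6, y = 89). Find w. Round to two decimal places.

w = 0.21

Indifference: w·62 + (1−w)·77 = w·16.6 + (1−w)·89.
w·(62−16.6) = (1−w)·(89−77), i.e. w·45.4 = (1−w)·12.
The marginal rate of substitution is 12/45.4, so w = 12/(45.4+12) = 0.21.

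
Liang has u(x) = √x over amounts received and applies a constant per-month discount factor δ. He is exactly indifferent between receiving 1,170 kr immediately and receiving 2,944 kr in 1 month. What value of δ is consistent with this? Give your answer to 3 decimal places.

δ ≈ 0.630

The payoff in 1 month is discounted by δ, so u(1170) = δ·u(2944) and δ = u(1170)/u(2944).
Since u(x) = √x, δ = √(1170/2944) = 0.63041.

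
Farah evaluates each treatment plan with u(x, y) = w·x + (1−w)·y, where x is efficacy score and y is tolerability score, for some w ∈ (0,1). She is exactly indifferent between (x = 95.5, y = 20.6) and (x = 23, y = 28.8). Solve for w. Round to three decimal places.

Equating utilities: w·95.5 + (1−w)·20.6 = w·23 + (1−w)·28.8.
Rearranging, 72.5·w − 8.2·(1−w) = 0.
So w/(1−w) = 8.2/72.5 = 0.1131, giving w = 8.2/(72.5+8.2) = 0.102.

w = 0.102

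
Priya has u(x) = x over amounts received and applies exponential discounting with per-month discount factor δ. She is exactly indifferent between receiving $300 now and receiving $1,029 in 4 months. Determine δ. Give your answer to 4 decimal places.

δ ≈ 0.7348

Equating discounted utilities: u(300) = δ^4·u(1029) ⇒ δ^4 = u(300)/u(1029).
With u(x) = x: δ^4 = 300/1029 = 0.29155.
So δ = 0.29155^(1/4) ≈ 0.7348.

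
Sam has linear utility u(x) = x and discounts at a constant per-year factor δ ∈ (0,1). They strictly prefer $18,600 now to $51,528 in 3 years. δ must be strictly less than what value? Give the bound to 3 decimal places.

Under u(x) = x this choice says 18600 > δ^3·51528.
Dividing by 51528: δ^3 < 0.36097. Both sides are positive, so the cube root keeps the direction.
δ < (18600/51528)^(1/3) ≈ 0.712.

δ < 0.712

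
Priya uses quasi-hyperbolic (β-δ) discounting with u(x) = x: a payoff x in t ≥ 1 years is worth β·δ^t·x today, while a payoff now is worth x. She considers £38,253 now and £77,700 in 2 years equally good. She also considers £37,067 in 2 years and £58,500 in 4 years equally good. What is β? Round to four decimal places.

β ≈ 0.7770

Both payoffs in the second observation are in the future, so β drops out: δ^2·37067 = δ^4·58500 ⇒ δ^2 = 37067/58500 = 0.63362, so δ = 0.79600.
The first indifference: 38253 = β·δ^2·77700, so β = 38253/(δ^2·77700) = 38253/(0.63362·77700) ≈ 0.7770.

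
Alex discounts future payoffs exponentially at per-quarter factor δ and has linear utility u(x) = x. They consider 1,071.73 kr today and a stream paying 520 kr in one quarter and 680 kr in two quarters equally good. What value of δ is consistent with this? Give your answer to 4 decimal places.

δ ≈ 0.9300

Equating present values: 1071.73 = 520δ + 680δ².
So 680δ² + 520δ − 1071.73 = 0.
By the quadratic formula (taking the positive root), δ = (−520 + √3185505.60) / 1360 ≈ 0.9300.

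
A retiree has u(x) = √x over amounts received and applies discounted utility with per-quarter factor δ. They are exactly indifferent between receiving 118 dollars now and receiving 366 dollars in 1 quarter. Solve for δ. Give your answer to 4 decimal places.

δ ≈ 0.5678

The payoff in 1 quarter is discounted by δ, so u(118) = δ·u(366) and δ = u(118)/u(366).
With u(x) = √x: δ = √118/√366 = √(118/366) = 0.56781.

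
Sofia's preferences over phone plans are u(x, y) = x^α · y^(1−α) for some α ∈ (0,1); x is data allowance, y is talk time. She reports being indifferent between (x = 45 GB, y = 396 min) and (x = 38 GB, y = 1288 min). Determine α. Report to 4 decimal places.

α ≈ 0.8746

The Cobb–Douglas utilities coincide, so 45^α·396^(1−α) = 38^α·1288^(1−α).
(45/38)^α = (1288/396)^(1−α); take logs: α·ln(45/38) = (1−α)·ln(1288/396), i.e. α·0.1690763 = (1−α)·1.1794317.
With A = 0.1690763 and B = 1.1794317: α·A = (1−α)·B, so α = B/(A+B) = 1.1794317/1.3485080 ≈ 0.8746.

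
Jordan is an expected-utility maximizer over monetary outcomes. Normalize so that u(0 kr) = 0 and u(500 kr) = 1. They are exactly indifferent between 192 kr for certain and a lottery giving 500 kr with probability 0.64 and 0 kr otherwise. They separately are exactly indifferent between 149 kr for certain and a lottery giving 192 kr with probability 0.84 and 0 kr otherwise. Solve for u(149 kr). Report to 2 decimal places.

0.54

The first gamble pins u(192 kr): it must equal 0.64·1 + 0.36·0 = 0.64.
Chaining: u(149 kr) = 0.84·0.64 + 0.16·0.00 = 0.5376.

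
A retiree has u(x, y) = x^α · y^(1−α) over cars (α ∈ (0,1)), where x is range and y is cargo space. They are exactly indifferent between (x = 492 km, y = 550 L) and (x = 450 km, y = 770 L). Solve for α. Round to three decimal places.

α ≈ 0.790

Set the two utilities equal: 492^α·550^(1−α) = 450^α·770^(1−α).
(492/450)^α = (770/550)^(1−α); take logs: α·ln(492/450) = (1−α)·ln(770/550), i.e. α·0.089231 = (1−α)·0.336472.
With A = 0.089231 and B = 0.336472: α·A = (1−α)·B, so α = B/(A+B) = 0.336472/0.425703 ≈ 0.790.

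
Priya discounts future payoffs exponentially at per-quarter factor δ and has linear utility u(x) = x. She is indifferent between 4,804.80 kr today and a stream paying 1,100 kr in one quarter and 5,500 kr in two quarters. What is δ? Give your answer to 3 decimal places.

The stream is worth 1100δ + 5500δ² today, so 1100δ + 5500δ² = 4804.80.
So 5500δ² + 1100δ − 4804.80 = 0.
δ = (−1100 + √(1100² + 4·5500·4804.80)) / (2·5500) = (−1100 + √106915600.00) / 11000 ≈ 0.840.

δ ≈ 0.840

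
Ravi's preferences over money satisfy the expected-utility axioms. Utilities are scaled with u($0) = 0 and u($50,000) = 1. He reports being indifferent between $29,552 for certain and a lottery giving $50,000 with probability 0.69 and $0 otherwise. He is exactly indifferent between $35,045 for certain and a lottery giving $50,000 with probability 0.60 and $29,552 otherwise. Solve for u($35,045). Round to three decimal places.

0.876

From the first indifference, u($29,552) = 0.69·u($50,000) + 0.31·u($0) = 0.69·1 + 0.31·0 = 0.69.
Then u($35,045) = 0.60·u($50,000) + 0.40·u($29,552) = 0.60·1.00 + 0.40·0.69 = 0.8760.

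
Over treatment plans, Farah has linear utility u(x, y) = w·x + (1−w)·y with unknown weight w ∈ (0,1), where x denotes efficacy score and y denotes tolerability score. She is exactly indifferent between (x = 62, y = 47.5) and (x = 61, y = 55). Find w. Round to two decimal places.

Indifference: w·62 + (1−w)·47.5 = w·61 + (1−w)·55.
Collecting terms: w·1 = (1−w)·7.5.
So w/(1−w) = 7.5/1 = 7.5000, giving w = 7.5/(1+7.5) = 0.88.

w = 0.88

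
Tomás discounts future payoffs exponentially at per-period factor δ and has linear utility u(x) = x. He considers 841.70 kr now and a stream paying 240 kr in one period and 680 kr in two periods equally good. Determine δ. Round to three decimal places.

δ ≈ 0.950

Equating present values: 841.70 = 240δ + 680δ².
That is, 680δ² + 240δ − 841.70 = 0, a quadratic in δ.
The positive root is δ = [−240 + √(240² + 4·680·841.70)] / (2·680) = (−240 + 1532.000)/1360 ≈ 0.950.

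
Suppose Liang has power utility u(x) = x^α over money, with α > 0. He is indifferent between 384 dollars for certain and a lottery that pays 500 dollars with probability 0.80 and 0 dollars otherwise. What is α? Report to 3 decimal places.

EU(lottery) = 0.80·500^α + 0.20·0 = 0.80·500^α.
Equating: 384^α = 0.80·500^α, i.e. 0.7680^α = 0.80.
Take logs: α = ln 0.80 / ln(384/500) ≈ 0.84535.

α ≈ 0.845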